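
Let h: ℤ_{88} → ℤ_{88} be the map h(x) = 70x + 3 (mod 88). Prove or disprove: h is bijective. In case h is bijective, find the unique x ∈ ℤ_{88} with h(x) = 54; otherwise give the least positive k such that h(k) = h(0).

We have gcd(70, 88) = 2 > 1. Taking u = 0 and v = 44: h(0) = 3 and h(44) = 70·44 + 3 = 3083 ≡ 3 (mod 88).
So h(0) = h(44) while 0 ≠ 44, thus h is not injective, hence not bijective.
Since h is not bijective, we find the least positive k with h(k) = h(0): this means 70k ≡ 0 (mod 88), i.e. 88 ∣ 70k. Since gcd(70, 88) = 2, dividing through by 2 this holds exactly when 44 ∣ 35k, and as gcd(35, 44) = 1, exactly when 44 ∣ k.
The smallest positive such k is 44.

44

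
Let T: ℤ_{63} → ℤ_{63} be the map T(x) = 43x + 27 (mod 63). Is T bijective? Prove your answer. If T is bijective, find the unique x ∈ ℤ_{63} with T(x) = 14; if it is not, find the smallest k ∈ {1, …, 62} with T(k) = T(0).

29

Recall that injectivity means: for all u, v in the domain, T(u) = T(v) implies u = v.
If T(u) = T(v), then 43u ≡ 43v (mod 63). Because gcd(43, 63) = 1, we may cancel 43 to get u ≡ v (mod 63).
We now compute 43⁻¹ mod 63 explicitly. Euclid's algorithm: 63 = 1·43 + 20, 43 = 2·20 + 3, 20 = 6·3 + 2, 3 = 1·2 + 1; back-substituting gives 1 = 22·43 − 15·63, so 43⁻¹ ≡ 22 (mod 63).
Then y ↦ 22(y − 27) is a two-sided inverse to T, so every y ∈ ℤ_{63} has a preimage.
Hence T is bijective.
Since T is bijective, we find T⁻¹(14): we need 43x ≡ 14 − 27 ≡ 50 (mod 63). Using 43⁻¹ = 22: x ≡ 22·50 = 1100 = 17·63 + 29, so x = 29.
Check: T(29) = 43·29 + 27 = 1274 = 20·63 + 14 ≡ 14 (mod 63).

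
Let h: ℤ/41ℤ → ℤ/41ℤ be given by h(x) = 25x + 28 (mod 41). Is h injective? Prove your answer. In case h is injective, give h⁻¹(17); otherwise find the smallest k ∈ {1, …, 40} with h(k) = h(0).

If h(s) = h(t), then 25s ≡ 25t (mod 41). Because gcd(25, 41) = 1, we may cancel 25 to get s ≡ t (mod 41).
Therefore h is injective.
We now compute 25⁻¹ mod 41 explicitly. Euclid's algorithm: 41 = 1·25 + 16, 25 = 1·16 + 9, 16 = 1·9 + 7, 9 = 1·7 + 2, 7 = 3·2 + 1; back-substituting gives 1 = 23·25 − 14·41, so 25⁻¹ ≡ 23 (mod 41).
Since h is injective, we compute h⁻¹(17): solve 25x + 28 ≡ 17 (mod 41), i.e. 25x ≡ 30 (mod 41).
Multiplying by 25⁻¹ = 23 gives x ≡ 23·30 = 690 = 16·41 + 34 ≡ 34 (mod 41).
Check: h(34) = 25·34 + 28 = 878 = 21·41 + 17 ≡ 17 (mod 41).

34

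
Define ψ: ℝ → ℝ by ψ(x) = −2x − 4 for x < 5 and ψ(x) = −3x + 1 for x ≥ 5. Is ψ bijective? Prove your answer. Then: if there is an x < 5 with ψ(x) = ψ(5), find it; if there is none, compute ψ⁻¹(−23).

Both pieces are strictly decreasing (slopes −2 and −3), so each is injective on its own interval.
The left piece maps (−∞, 5) onto (−14, ∞); the right piece maps [5, ∞) onto (−∞, −14].
Since −14 = −14, the images partition ℝ: ψ is injective and surjective, hence bijective.
Because the two images are disjoint, no x < 5 has ψ(x) = ψ(5), so we compute ψ⁻¹(−23): −23 lies in (−∞, −14], so solve −3x + 1 = −23: x = (−23 − 1)/(−3) = 8.

8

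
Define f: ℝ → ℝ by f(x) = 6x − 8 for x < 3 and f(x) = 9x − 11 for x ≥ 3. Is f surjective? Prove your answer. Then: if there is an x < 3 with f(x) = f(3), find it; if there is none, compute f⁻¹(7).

5/2

Both pieces are strictly increasing (slopes 6 and 9), so each is injective on its own interval.
The left piece maps (−∞, 3) onto (−∞, 10); the right piece maps [3, ∞) onto [16, ∞).
The union (−∞, 10) ∪ [16, ∞) omits the interval between 10 and 16; in particular 10 has no preimage. So f is not surjective.
Because the two images are disjoint, no x < 3 has f(x) = f(3), so we compute f⁻¹(7): 7 lies in (−∞, 10), so solve 6x − 8 = 7: x = (7 + 8)/6 = 5/2.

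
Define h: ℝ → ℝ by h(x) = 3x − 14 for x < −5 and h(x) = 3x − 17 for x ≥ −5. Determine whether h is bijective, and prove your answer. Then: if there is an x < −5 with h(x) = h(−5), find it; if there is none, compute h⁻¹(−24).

-6

Both pieces are strictly increasing (slopes 3 and 3), so each is injective on its own interval.
The left piece maps (−∞, −5) onto (−∞, −29); the right piece maps [−5, ∞) onto [−32, ∞).
These images overlap. In particular h(−5) = −32 (right piece), and solving 3x − 14 = −32 on the left piece gives x = −6 < −5.
So h(−6) = h(−5) with −6 ≠ −5, and h is not injective, hence not bijective. This x = −6 is the requested value below −5.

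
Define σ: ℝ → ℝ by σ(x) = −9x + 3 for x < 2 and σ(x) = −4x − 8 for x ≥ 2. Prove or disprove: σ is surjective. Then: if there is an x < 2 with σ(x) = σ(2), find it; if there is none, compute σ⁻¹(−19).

Both pieces are strictly decreasing (slopes −9 and −4), so each is injective on its own interval.
The left piece maps (−∞, 2) onto (−15, ∞); the right piece maps [2, ∞) onto (−∞, −16].
The union (−15, ∞) ∪ (−∞, −16] omits the interval between −15 and −16; in particular −15 has no preimage. So σ is not surjective.
Because the two images are disjoint, no x < 2 has σ(x) = σ(2), so we compute σ⁻¹(−19): −19 lies in (−∞, −16], so solve −4x − 8 = −19: x = (−19 + 8)/(−4) = 11/4.

11/4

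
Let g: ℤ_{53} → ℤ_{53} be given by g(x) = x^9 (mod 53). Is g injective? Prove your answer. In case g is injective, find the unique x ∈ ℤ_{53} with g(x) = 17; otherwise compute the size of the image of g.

Since 53 is prime, the nonzero elements of ℤ_{53} form a cyclic group of order 52.
As gcd(9, 52) = 1, raising to the 9th power is a bijection on this group: if a^9 ≡ b^9 then (ab^{−1})^9 = 1, and the only element of order dividing gcd(9, 52) = 1 is 1, so a = b.
With g(0) = 0 this makes g injective on all of ℤ_{53}, hence bijective (finite equal-size domain and codomain). In particular g is injective.
Since g is injective, we find the preimage of 17. The inverse of x ↦ x^9 on (ℤ_{53})^× is x ↦ x^29, because 9·29 = 261 = 5·52 + 1 ≡ 1 (mod 52) and x^{52} = 1 for x ≠ 0 (Fermat). So g⁻¹(17) = 17^29 mod 53.
Repeated squaring mod 53: 17^1 ≡ 17, 17^2 ≡ 17² = 289 ≡ 24, 17^4 ≡ 24² = 576 ≡ 46, 17^8 ≡ 46² = 2116 ≡ 49, 17^16 ≡ 49² = 2401 ≡ 16. Since 29 = 16 + 8 + 4 + 1, 17^29 ≡ 16·49·46·17: 16·49 = 784 ≡ 42, then 42·46 = 1932 ≡ 24, then 24·17 = 408 ≡ 37. So 17^29 ≡ 37 (mod 53).
Hence g⁻¹(17) = 37.

37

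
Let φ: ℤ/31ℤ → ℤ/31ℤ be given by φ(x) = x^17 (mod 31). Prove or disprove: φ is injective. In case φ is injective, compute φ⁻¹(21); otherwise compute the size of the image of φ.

17

Since 31 is prime, the nonzero elements of ℤ/31ℤ form a cyclic group of order 30.
As gcd(17, 30) = 1, raising to the 17th power is a bijection on this group: if a^17 ≡ b^17 then (ab^{−1})^17 = 1, and the only element of order dividing gcd(17, 30) = 1 is 1, so a = b.
With φ(0) = 0 this makes φ injective on all of ℤ/31ℤ, hence bijective (finite equal-size domain and codomain). In particular φ is injective.
Since φ is injective, we find the preimage of 21. The inverse of x ↦ x^17 on (ℤ/31ℤ)^× is x ↦ x^23, because 17·23 = 391 = 13·30 + 1 ≡ 1 (mod 30) and x^{30} = 1 for x ≠ 0 (Fermat). So φ⁻¹(21) = 21^23 mod 31.
Repeated squaring mod 31: 21^1 ≡ 21, 21^2 ≡ 21² = 441 ≡ 7, 21^4 ≡ 7² = 49 ≡ 18, 21^8 ≡ 18² = 324 ≡ 14, 21^16 ≡ 14² = 196 ≡ 10. Since 23 = 16 + 4 + 2 + 1, 21^23 ≡ 10·18·7·21: 10·18 = 180 ≡ 25, then 25·7 = 175 ≡ 20, then 20·21 = 420 ≡ 17. So 21^23 ≡ 17 (mod 31).
Hence φ⁻¹(21) = 17.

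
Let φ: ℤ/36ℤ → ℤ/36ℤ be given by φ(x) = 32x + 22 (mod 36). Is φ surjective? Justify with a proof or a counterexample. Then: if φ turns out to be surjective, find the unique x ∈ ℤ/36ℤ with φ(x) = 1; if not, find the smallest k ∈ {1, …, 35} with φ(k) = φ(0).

Since gcd(32, 36) = 4, we have 32x ≡ 0 (mod 4) for all x, so φ(x) ≡ 2 (mod 4).
But 0 ≢ 2 (mod 4), so 0 ∈ ℤ/36ℤ has no preimage. Hence φ is not surjective.
Since φ is not surjective, we find the least positive k with φ(k) = φ(0): this means 32k ≡ 0 (mod 36), i.e. 36 ∣ 32k. Since gcd(32, 36) = 4, dividing through by 4 this holds exactly when 9 ∣ 8k, and as gcd(8, 9) = 1, exactly when 9 ∣ k.
The smallest positive such k is 9.

9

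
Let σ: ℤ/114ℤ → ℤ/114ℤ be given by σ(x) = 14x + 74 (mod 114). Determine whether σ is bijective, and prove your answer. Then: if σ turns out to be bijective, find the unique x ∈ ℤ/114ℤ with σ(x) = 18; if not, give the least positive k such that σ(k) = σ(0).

We have gcd(14, 114) = 2 > 1. Taking x_1 = 0 and x_2 = 57: σ(0) = 74 and σ(57) = 14·57 + 74 = 872 ≡ 74 (mod 114).
So σ(0) = σ(57) while 0 ≠ 57, therefore σ is not injective, hence not bijective.
Since σ is not bijective, we find the least positive k with σ(k) = σ(0): this means 14k ≡ 0 (mod 114), i.e. 114 ∣ 14k. Since gcd(14, 114) = 2, dividing through by 2 this holds exactly when 57 ∣ 7k, and as gcd(7, 57) = 1, exactly when 57 ∣ k.
The smallest positive such k is 57.

57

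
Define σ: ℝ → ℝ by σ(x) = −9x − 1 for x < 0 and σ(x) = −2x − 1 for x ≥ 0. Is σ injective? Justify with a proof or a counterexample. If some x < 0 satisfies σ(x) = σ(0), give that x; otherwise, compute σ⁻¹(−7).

3

Both pieces are strictly decreasing (slopes −9 and −2), so each is injective on its own interval.
The left piece maps (−∞, 0) onto (−1, ∞); the right piece maps [0, ∞) onto (−∞, −1].
These images are disjoint, so no value is attained by both pieces. Therefore σ is injective.
Because the two images are disjoint, no x < 0 has σ(x) = σ(0), so we compute σ⁻¹(−7): −7 lies in (−∞, −1], so solve −2x − 1 = −7: x = (−7 + 1)/(−2) = 3.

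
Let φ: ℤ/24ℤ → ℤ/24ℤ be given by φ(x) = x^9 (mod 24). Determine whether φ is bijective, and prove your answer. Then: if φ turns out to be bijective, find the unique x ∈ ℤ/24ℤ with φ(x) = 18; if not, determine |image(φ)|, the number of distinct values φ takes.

15

φ(0) = 0^9 = 0.
φ(6): Repeated squaring mod 24: 6^1 ≡ 6, 6^2 ≡ 6² = 36 ≡ 12, 6^4 ≡ 12² = 144 ≡ 0, 6^8 ≡ 0² = 0. Since 9 = 8 + 1, 6^9 ≡ 0·6: 0·6 = 0. So 6^9 ≡ 0 (mod 24).
So φ(0) = φ(6) = 0 while 0 ≠ 6, thus φ is not injective, hence not bijective.
Since φ is not bijective, we determine |image(φ)|. Computing x^9 mod 24 for each x (by repeated squaring, reducing mod 24 at every step), the values φ(0), φ(1), …, φ(23) are: 0, 1, 8, 3, 16, 5, 0, 7, 8, 9, 16, 11, 0, 13, 8, 15, 16, 17, 0, 19, 8, 21, 16, 23.
The distinct values are {0, 1, 3, 5, 7, 8, 9, 11, 13, 15, 16, 17, 19, 21, 23}; there are 15 of them.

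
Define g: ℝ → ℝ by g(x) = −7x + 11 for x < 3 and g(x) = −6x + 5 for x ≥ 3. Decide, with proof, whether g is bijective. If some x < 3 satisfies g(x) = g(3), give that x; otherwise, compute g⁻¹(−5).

Both pieces are strictly decreasing (slopes −7 and −6), so each is injective on its own interval.
The left piece maps (−∞, 3) onto (−10, ∞); the right piece maps [3, ∞) onto (−∞, −13].
The images leave a gap (−10 has no preimage), so g is not surjective, hence not bijective.
Because the two images are disjoint, no x < 3 has g(x) = g(3), so we compute g⁻¹(−5): −5 lies in (−10, ∞), so solve −7x + 11 = −5: x = (−5 − 11)/(−7) = 16/7.

16/7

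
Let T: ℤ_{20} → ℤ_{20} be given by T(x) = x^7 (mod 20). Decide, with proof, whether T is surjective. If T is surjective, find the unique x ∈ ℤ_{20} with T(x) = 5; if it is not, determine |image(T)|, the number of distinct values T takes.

15

T(0) = 0^7 = 0.
T(10): Repeated squaring mod 20: 10^1 ≡ 10, 10^2 ≡ 10² = 100 ≡ 0, 10^4 ≡ 0² = 0. Since 7 = 4 + 2 + 1, 10^7 ≡ 0·0·10: 0·0 = 0, then 0·10 = 0. So 10^7 ≡ 0 (mod 20).
So T(0) = T(10) = 0 while 0 ≠ 10, hence T is not injective.
A non-injective map from the 20-element set ℤ_{20} to itself takes at most 19 distinct values, so it cannot be surjective. Hence T is not surjective.
Since T is not surjective, we determine |image(T)|. Computing x^7 mod 20 for each x (by repeated squaring, reducing mod 20 at every step), the values T(0), T(1), …, T(19) are: 0, 1, 8, 7, 4, 5, 16, 3, 12, 9, 0, 11, 8, 17, 4, 15, 16, 13, 12, 19.
The distinct values are {0, 1, 3, 4, 5, 7, 8, 9, 11, 12, 13, 15, 16, 17, 19}; there are 15 of them.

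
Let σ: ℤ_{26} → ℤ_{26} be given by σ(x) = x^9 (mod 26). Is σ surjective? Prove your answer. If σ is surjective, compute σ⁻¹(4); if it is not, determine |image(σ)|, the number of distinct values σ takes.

10

σ(1) = 1^9 = 1.
σ(3): Repeated squaring mod 26: 3^1 ≡ 3, 3^2 ≡ 3² = 9, 3^4 ≡ 9² = 81 ≡ 3, 3^8 ≡ 3² = 9. Since 9 = 8 + 1, 3^9 ≡ 9·3: 9·3 = 27 ≡ 1. So 3^9 ≡ 1 (mod 26).
So σ(1) = σ(3) = 1 while 1 ≠ 3, so σ is not injective.
A non-injective map from the 26-element set ℤ_{26} to itself takes at most 25 distinct values, so it cannot be surjective. Thus σ is not surjective.
Since σ is not surjective, we determine |image(σ)|. Computing x^9 mod 26 for each x (by repeated squaring, reducing mod 26 at every step), the values σ(0), σ(1), …, σ(25) are: 0, 1, 18, 1, 12, 5, 18, 21, 8, 1, 12, 21, 12, 13, 14, 5, 14, 25, 18, 5, 8, 21, 14, 25, 8, 25.
The distinct values are {0, 1, 5, 8, 12, 13, 14, 18, 21, 25}; there are 10 of them.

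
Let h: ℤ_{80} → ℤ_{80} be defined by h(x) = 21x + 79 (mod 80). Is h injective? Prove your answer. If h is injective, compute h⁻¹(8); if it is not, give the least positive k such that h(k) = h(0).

69

If h(x_1) = h(x_2), then 21x_1 ≡ 21x_2 (mod 80). Because gcd(21, 80) = 1, we may cancel 21 to get x_1 ≡ x_2 (mod 80).
Thus h is injective.
We now compute 21⁻¹ mod 80 explicitly. Euclid's algorithm: 80 = 3·21 + 17, 21 = 1·17 + 4, 17 = 4·4 + 1; back-substituting gives 1 = 61·21 − 16·80, so 21⁻¹ ≡ 61 (mod 80).
Since h is injective, we compute h⁻¹(8): solve 21x + 79 ≡ 8 (mod 80), i.e. 21x ≡ 9 (mod 80).
Multiplying by 21⁻¹ = 61 gives x ≡ 61·9 = 549 = 6·80 + 69 ≡ 69 (mod 80).
Check: h(69) = 21·69 + 79 = 1528 = 19·80 + 8 ≡ 8 (mod 80).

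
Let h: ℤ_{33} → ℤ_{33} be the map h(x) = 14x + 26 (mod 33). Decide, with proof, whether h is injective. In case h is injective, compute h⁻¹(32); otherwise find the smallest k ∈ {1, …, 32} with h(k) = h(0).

Recall that injectivity means: for all u, v in the domain, h(u) = h(v) implies u = v.
If h(u) = h(v), then 14u ≡ 14v (mod 33). Because gcd(14, 33) = 1, we may cancel 14 to get u ≡ v (mod 33).
So h is injective.
We now compute 14⁻¹ mod 33 explicitly. Euclid's algorithm: 33 = 2·14 + 5, 14 = 2·5 + 4, 5 = 1·4 + 1; back-substituting gives 1 = 26·14 − 11·33, so 14⁻¹ ≡ 26 (mod 33).
Since h is injective, we find h⁻¹(32): we need 14x ≡ 32 − 26 ≡ 6 (mod 33). Using 14⁻¹ = 26: x ≡ 26·6 = 156 = 4·33 + 24, so x = 24.
Check: h(24) = 14·24 + 26 = 362 = 10·33 + 32 ≡ 32 (mod 33).

24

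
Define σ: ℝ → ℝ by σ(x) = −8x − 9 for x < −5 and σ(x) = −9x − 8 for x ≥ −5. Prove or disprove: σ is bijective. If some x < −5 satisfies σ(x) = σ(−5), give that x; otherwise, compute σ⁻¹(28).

Both pieces are strictly decreasing (slopes −8 and −9), so each is injective on its own interval.
The left piece maps (−∞, −5) onto (31, ∞); the right piece maps [−5, ∞) onto (−∞, 37].
These images overlap. In particular σ(−5) = 37 (right piece), and solving −8x − 9 = 37 on the left piece gives x = −23/4 < −5.
So σ(−23/4) = σ(−5) with −23/4 ≠ −5, and σ is not injective, hence not bijective. This x = −23/4 is the requested value below −5.

-23/4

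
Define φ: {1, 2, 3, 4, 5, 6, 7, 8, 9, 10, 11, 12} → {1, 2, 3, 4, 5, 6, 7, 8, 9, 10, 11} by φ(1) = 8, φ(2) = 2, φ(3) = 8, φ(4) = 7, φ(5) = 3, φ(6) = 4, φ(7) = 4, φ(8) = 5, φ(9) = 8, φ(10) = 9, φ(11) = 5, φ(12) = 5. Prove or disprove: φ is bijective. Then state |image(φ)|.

7

φ(1) = 8 = φ(3) with 1 ≠ 3, so φ is not injective, hence not bijective.
The image of φ is {2, 3, 4, 5, 7, 8, 9}, which has 7 elements.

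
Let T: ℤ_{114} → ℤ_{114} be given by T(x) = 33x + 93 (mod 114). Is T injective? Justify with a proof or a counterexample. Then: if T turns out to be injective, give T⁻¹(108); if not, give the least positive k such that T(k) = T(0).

We have gcd(33, 114) = 3 > 1. Taking u = 0 and v = 38: T(0) = 93 and T(38) = 33·38 + 93 = 1347 ≡ 93 (mod 114).
So T(0) = T(38) while 0 ≠ 38, thus T is not injective.
Since T is not injective, we find the least positive k with T(k) = T(0): this means 33k ≡ 0 (mod 114), i.e. 114 ∣ 33k. Since gcd(33, 114) = 3, dividing through by 3 this holds exactly when 38 ∣ 11k, and as gcd(11, 38) = 1, exactly when 38 ∣ k.
The smallest positive such k is 38.

38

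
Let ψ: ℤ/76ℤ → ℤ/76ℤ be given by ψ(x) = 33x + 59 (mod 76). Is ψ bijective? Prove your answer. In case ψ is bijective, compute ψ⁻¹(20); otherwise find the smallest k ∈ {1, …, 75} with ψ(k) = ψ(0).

Recall: ψ is injective when ψ(a) = ψ(b) forces a = b.
Suppose ψ(a) = ψ(b) in ℤ/76ℤ. Then 33a + 59 ≡ 33b + 59 (mod 76), thus 33(a − b) ≡ 0 (mod 76).
Since gcd(33, 76) = 1, 33 is invertible modulo 76, so a − b ≡ 0 (mod 76), i.e. a = b.
We now compute 33⁻¹ mod 76 explicitly. Euclid's algorithm: 76 = 2·33 + 10, 33 = 3·10 + 3, 10 = 3·3 + 1; back-substituting gives 1 = 53·33 − 23·76, so 33⁻¹ ≡ 53 (mod 76).
Then y ↦ 53(y − 59) is a two-sided inverse to ψ, so every y ∈ ℤ/76ℤ has a preimage.
Therefore ψ is bijective.
Since ψ is bijective, we compute ψ⁻¹(20): solve 33x + 59 ≡ 20 (mod 76), i.e. 33x ≡ 37 (mod 76).
Multiplying by 33⁻¹ = 53 gives x ≡ 53·37 = 1961 = 25·76 + 61 ≡ 61 (mod 76).
Check: ψ(61) = 33·61 + 59 = 2072 = 27·76 + 20 ≡ 20 (mod 76).

61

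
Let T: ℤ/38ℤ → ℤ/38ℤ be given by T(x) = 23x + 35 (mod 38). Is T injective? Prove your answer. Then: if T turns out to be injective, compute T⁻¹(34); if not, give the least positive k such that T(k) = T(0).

Suppose T(u) = T(v) in ℤ/38ℤ. Then 23u + 35 ≡ 23v + 35 (mod 38), hence 23(u − v) ≡ 0 (mod 38).
Since gcd(23, 38) = 1, 23 is invertible modulo 38, therefore u − v ≡ 0 (mod 38), i.e. u = v.
Thus T is injective.
We now compute 23⁻¹ mod 38 explicitly. Euclid's algorithm: 38 = 1·23 + 15, 23 = 1·15 + 8, 15 = 1·8 + 7, 8 = 1·7 + 1; back-substituting gives 1 = 5·23 − 3·38, so 23⁻¹ ≡ 5 (mod 38).
Since T is injective, we compute T⁻¹(34): solve 23x + 35 ≡ 34 (mod 38), i.e. 23x ≡ 37 (mod 38).
Multiplying by 23⁻¹ = 5 gives x ≡ 5·37 = 185 = 4·38 + 33 ≡ 33 (mod 38).
Check: T(33) = 23·33 + 35 = 794 = 20·38 + 34 ≡ 34 (mod 38).

33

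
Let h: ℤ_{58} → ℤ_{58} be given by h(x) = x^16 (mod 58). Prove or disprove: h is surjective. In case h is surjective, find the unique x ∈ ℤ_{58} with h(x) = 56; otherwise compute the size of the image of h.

h(3): Repeated squaring mod 58: 3^1 ≡ 3, 3^2 ≡ 3² = 9, 3^4 ≡ 9² = 81 ≡ 23, 3^8 ≡ 23² = 529 ≡ 7, 3^16 ≡ 7² = 49. So 3^16 ≡ 49 (mod 58).
h(7): Repeated squaring mod 58: 7^1 ≡ 7, 7^2 ≡ 7² = 49, 7^4 ≡ 49² = 2401 ≡ 23, 7^8 ≡ 23² = 529 ≡ 7, 7^16 ≡ 7² = 49. So 7^16 ≡ 49 (mod 58).
So h(3) = h(7) = 49 while 3 ≠ 7, so h is not injective.
A non-injective map from the 58-element set ℤ_{58} to itself takes at most 57 distinct values, so it cannot be surjective. Therefore h is not surjective.
Since h is not surjective, we determine |image(h)|. Computing x^16 mod 58 for each x (by repeated squaring, reducing mod 58 at every step), the values h(0), h(1), …, h(57) are: 0, 1, 54, 49, 16, 25, 36, 49, 52, 23, 16, 53, 30, 53, 36, 7, 24, 1, 24, 45, 52, 23, 20, 7, 54, 45, 20, 25, 30, 29, 30, 25, 20, 45, 54, 7, 20, 23, 52, 45, 24, 1, 24, 7, 36, 53, 30, 53, 16, 23, 52, 49, 36, 25, 16, 49, 54, 1.
The distinct values are {0, 1, 7, 16, 20, 23, 24, 25, 29, 30, 36, 45, 49, 52, 53, 54}; there are 16 of them.

16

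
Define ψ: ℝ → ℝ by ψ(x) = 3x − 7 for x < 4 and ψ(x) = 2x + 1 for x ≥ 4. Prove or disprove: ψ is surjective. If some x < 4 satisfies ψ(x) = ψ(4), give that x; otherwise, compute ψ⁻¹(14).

Both pieces are strictly increasing (slopes 3 and 2), so each is injective on its own interval.
The left piece maps (−∞, 4) onto (−∞, 5); the right piece maps [4, ∞) onto [9, ∞).
The union (−∞, 5) ∪ [9, ∞) omits the interval between 5 and 9; in particular 5 has no preimage. So ψ is not surjective.
Because the two images are disjoint, no x < 4 has ψ(x) = ψ(4), so we compute ψ⁻¹(14): 14 lies in [9, ∞), so solve 2x + 1 = 14: x = (14 − 1)/2 = 13/2.

13/2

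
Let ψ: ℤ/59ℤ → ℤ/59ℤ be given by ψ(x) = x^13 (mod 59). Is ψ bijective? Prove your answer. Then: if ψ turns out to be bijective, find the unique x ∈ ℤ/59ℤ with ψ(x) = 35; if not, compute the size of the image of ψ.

Since 59 is prime, the nonzero elements of ℤ/59ℤ form a cyclic group of order 58.
As gcd(13, 58) = 1, raising to the 13th power is a bijection on this group: if a^13 ≡ b^13 then (ab^{−1})^13 = 1, and the only element of order dividing gcd(13, 58) = 1 is 1, so a = b.
With ψ(0) = 0 this makes ψ injective on all of ℤ/59ℤ, hence bijective (finite equal-size domain and codomain). In particular ψ is bijective.
Since ψ is bijective, we find the preimage of 35. The inverse of x ↦ x^13 on (ℤ/59ℤ)^× is x ↦ x^9, because 13·9 = 117 = 2·58 + 1 ≡ 1 (mod 58) and x^{58} = 1 for x ≠ 0 (Fermat). So ψ⁻¹(35) = 35^9 mod 59.
Repeated squaring mod 59: 35^1 ≡ 35, 35^2 ≡ 35² = 1225 ≡ 45, 35^4 ≡ 45² = 2025 ≡ 19, 35^8 ≡ 19² = 361 ≡ 7. Since 9 = 8 + 1, 35^9 ≡ 7·35: 7·35 = 245 ≡ 9. So 35^9 ≡ 9 (mod 59).
Hence ψ⁻¹(35) = 9.

9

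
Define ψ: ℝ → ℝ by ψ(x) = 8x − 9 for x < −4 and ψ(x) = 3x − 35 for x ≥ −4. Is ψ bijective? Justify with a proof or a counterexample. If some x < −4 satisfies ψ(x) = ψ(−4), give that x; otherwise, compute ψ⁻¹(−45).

Both pieces are strictly increasing (slopes 8 and 3), so each is injective on its own interval.
The left piece maps (−∞, −4) onto (−∞, −41); the right piece maps [−4, ∞) onto [−47, ∞).
These images overlap. In particular ψ(−4) = −47 (right piece), and solving 8x − 9 = −47 on the left piece gives x = −19/4 < −4.
So ψ(−19/4) = ψ(−4) with −19/4 ≠ −4, and ψ is not injective, hence not bijective. This x = −19/4 is the requested value below −4.

-19/4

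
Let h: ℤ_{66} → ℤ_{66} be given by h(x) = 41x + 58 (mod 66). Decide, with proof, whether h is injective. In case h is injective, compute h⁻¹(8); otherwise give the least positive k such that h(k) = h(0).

Recall that h is injective if h(s) = h(t) implies s = t.
Suppose h(s) = h(t) in ℤ_{66}. Then 41s + 58 ≡ 41t + 58 (mod 66), so 41(s − t) ≡ 0 (mod 66).
Since gcd(41, 66) = 1, 41 is invertible modulo 66, so s − t ≡ 0 (mod 66), i.e. s = t.
Thus h is injective.
We now compute 41⁻¹ mod 66 explicitly. Euclid's algorithm: 66 = 1·41 + 25, 41 = 1·25 + 16, 25 = 1·16 + 9, 16 = 1·9 + 7, 9 = 1·7 + 2, 7 = 3·2 + 1; back-substituting gives 1 = 29·41 − 18·66, so 41⁻¹ ≡ 29 (mod 66).
Since h is injective, we compute h⁻¹(8): solve 41x + 58 ≡ 8 (mod 66), i.e. 41x ≡ 16 (mod 66).
Multiplying by 41⁻¹ = 29 gives x ≡ 29·16 = 464 = 7·66 + 2 ≡ 2 (mod 66).
Check: h(2) = 41·2 + 58 = 140 = 2·66 + 8 ≡ 8 (mod 66).

2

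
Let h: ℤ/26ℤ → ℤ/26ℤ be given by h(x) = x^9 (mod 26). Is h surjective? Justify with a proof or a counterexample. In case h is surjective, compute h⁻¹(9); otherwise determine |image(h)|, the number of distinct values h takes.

h(1) = 1^9 = 1.
h(3): Repeated squaring mod 26: 3^1 ≡ 3, 3^2 ≡ 3² = 9, 3^4 ≡ 9² = 81 ≡ 3, 3^8 ≡ 3² = 9. Since 9 = 8 + 1, 3^9 ≡ 9·3: 9·3 = 27 ≡ 1. So 3^9 ≡ 1 (mod 26).
So h(1) = h(3) = 1 while 1 ≠ 3, hence h is not injective.
A non-injective map from the 26-element set ℤ/26ℤ to itself takes at most 25 distinct values, so it cannot be surjective. Thus h is not surjective.
Since h is not surjective, we determine |image(h)|. Computing x^9 mod 26 for each x (by repeated squaring, reducing mod 26 at every step), the values h(0), h(1), …, h(25) are: 0, 1, 18, 1, 12, 5, 18, 21, 8, 1, 12, 21, 12, 13, 14, 5, 14, 25, 18, 5, 8, 21, 14, 25, 8, 25.
The distinct values are {0, 1, 5, 8, 12, 13, 14, 18, 21, 25}; there are 10 of them.

10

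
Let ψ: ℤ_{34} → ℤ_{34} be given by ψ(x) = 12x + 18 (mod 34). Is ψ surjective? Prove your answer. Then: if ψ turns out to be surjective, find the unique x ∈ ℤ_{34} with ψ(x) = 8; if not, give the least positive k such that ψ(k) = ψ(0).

17

By definition, ψ is surjective if every y in the codomain equals ψ(x) for some x in the domain.
Since gcd(12, 34) = 2, we have 12x ≡ 0 (mod 2) for all x, so ψ(x) ≡ 0 (mod 2).
But 1 ≢ 0 (mod 2), so 1 ∈ ℤ_{34} has no preimage. Hence ψ is not surjective.
Since ψ is not surjective, we find the least positive k with ψ(k) = ψ(0): this means 12k ≡ 0 (mod 34), i.e. 34 ∣ 12k. Since gcd(12, 34) = 2, dividing through by 2 this holds exactly when 17 ∣ 6k, and as gcd(6, 17) = 1, exactly when 17 ∣ k.
The smallest positive such k is 17.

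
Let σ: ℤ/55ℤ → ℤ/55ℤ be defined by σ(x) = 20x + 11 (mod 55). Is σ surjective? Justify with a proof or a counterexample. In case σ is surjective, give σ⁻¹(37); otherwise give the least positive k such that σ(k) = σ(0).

Since gcd(20, 55) = 5, we have 20x ≡ 0 (mod 5) for all x, so σ(x) ≡ 1 (mod 5).
But 0 ≢ 1 (mod 5), so 0 ∈ ℤ/55ℤ has no preimage. Hence σ is not surjective.
Since σ is not surjective, we find the least positive k with σ(k) = σ(0): this means 20k ≡ 0 (mod 55), i.e. 55 ∣ 20k. Since gcd(20, 55) = 5, dividing through by 5 this holds exactly when 11 ∣ 4k, and as gcd(4, 11) = 1, exactly when 11 ∣ k.
The smallest positive such k is 11.

11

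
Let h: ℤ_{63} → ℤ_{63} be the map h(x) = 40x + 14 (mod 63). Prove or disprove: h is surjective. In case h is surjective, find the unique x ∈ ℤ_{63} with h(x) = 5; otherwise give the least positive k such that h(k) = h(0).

36

Since gcd(40, 63) = 1, 40 is invertible modulo 63. Euclid's algorithm: 63 = 1·40 + 23, 40 = 1·23 + 17, 23 = 1·17 + 6, 17 = 2·6 + 5, 6 = 1·5 + 1; back-substituting gives 1 = 52·40 − 33·63, so 40⁻¹ ≡ 52 (mod 63).
For any y ∈ ℤ_{63}, x = 52(y − 14) mod 63 satisfies h(x) = 40·52(y − 14) + 14 ≡ y (since 40·52 ≡ 1 mod 63). So every y has a preimage.
Thus h is surjective.
Since h is surjective, we compute h⁻¹(5): solve 40x + 14 ≡ 5 (mod 63), i.e. 40x ≡ 54 (mod 63).
Multiplying by 40⁻¹ = 52 gives x ≡ 52·54 = 2808 = 44·63 + 36 ≡ 36 (mod 63).
Check: h(36) = 40·36 + 14 = 1454 = 23·63 + 5 ≡ 5 (mod 63).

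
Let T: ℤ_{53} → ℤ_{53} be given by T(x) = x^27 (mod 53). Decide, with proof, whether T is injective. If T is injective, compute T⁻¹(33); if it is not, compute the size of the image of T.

20

Since 53 is prime, the nonzero elements of ℤ_{53} form a cyclic group of order 52.
As gcd(27, 52) = 1, raising to the 27th power is a bijection on this group: if s^27 ≡ t^27 then (st^{−1})^27 = 1, and the only element of order dividing gcd(27, 52) = 1 is 1, so s = t.
With T(0) = 0 this makes T injective on all of ℤ_{53}, hence bijective (finite equal-size domain and codomain). In particular T is injective.
Since T is injective, we find the preimage of 33. The inverse of x ↦ x^27 on (ℤ_{53})^× is x ↦ x^27, because 27·27 = 729 = 14·52 + 1 ≡ 1 (mod 52) and x^{52} = 1 for x ≠ 0 (Fermat). So T⁻¹(33) = 33^27 mod 53.
Repeated squaring mod 53: 33^1 ≡ 33, 33^2 ≡ 33² = 1089 ≡ 29, 33^4 ≡ 29² = 841 ≡ 46, 33^8 ≡ 46² = 2116 ≡ 49, 33^16 ≡ 49² = 2401 ≡ 16. Since 27 = 16 + 8 + 2 + 1, 33^27 ≡ 16·49·29·33: 16·49 = 784 ≡ 42, then 42·29 = 1218 ≡ 52, then 52·33 = 1716 ≡ 20. So 33^27 ≡ 20 (mod 53).
Hence T⁻¹(33) = 20.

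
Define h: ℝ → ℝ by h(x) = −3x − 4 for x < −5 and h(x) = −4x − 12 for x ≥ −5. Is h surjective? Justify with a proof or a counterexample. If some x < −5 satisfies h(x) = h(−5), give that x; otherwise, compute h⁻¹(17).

-7

Both pieces are strictly decreasing (slopes −3 and −4), so each is injective on its own interval.
The left piece maps (−∞, −5) onto (11, ∞); the right piece maps [−5, ∞) onto (−∞, 8].
The union (11, ∞) ∪ (−∞, 8] omits the interval between 11 and 8; in particular 11 has no preimage. So h is not surjective.
Because the two images are disjoint, no x < −5 has h(x) = h(−5), so we compute h⁻¹(17): 17 lies in (11, ∞), so solve −3x − 4 = 17: x = (17 + 4)/(−3) = −7.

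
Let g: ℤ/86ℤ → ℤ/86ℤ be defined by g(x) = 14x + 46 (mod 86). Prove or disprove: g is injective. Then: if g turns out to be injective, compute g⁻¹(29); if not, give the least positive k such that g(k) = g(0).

43

Recall: g is injective when g(x_1) = g(x_2) forces x_1 = x_2.
We have gcd(14, 86) = 2 > 1. Taking x_1 = 0 and x_2 = 43: g(0) = 46 and g(43) = 14·43 + 46 = 648 ≡ 46 (mod 86).
So g(0) = g(43) while 0 ≠ 43, so g is not injective.
Since g is not injective, we find the least positive k with g(k) = g(0): this means 14k ≡ 0 (mod 86), i.e. 86 ∣ 14k. Since gcd(14, 86) = 2, dividing through by 2 this holds exactly when 43 ∣ 7k, and as gcd(7, 43) = 1, exactly when 43 ∣ k.
The smallest positive such k is 43.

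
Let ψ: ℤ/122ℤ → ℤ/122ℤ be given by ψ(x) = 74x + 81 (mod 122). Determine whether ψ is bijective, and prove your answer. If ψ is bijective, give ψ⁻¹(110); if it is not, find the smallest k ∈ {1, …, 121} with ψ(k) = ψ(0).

Recall that injectivity means: for all a, b in the domain, ψ(a) = ψ(b) implies a = b.
We have gcd(74, 122) = 2 > 1. Taking a = 0 and b = 61: ψ(0) = 81 and ψ(61) = 74·61 + 81 = 4595 ≡ 81 (mod 122).
So ψ(0) = ψ(61) while 0 ≠ 61, hence ψ is not injective, hence not bijective.
Since ψ is not bijective, we find the least positive k with ψ(k) = ψ(0): this means 74k ≡ 0 (mod 122), i.e. 122 ∣ 74k. Since gcd(74, 122) = 2, dividing through by 2 this holds exactly when 61 ∣ 37k, and as gcd(37, 61) = 1, exactly when 61 ∣ k.
The smallest positive such k is 61.

61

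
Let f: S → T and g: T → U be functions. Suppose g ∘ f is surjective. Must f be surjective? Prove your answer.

not surjective

No. Take S = {0, 1}, T = {0, 1, 2, 3}, U = {0}, f(a) = 0 for every a ∈ S, and g(b) = 0 for every b ∈ T.
Then g ∘ f is surjective onto {0}, but 3 ∈ T has no preimage under f, so f is not surjective.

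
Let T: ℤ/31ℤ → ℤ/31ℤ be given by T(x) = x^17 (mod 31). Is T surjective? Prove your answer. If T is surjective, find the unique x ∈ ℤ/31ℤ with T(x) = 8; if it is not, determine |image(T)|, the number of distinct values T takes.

16

Since 31 is prime, the nonzero elements of ℤ/31ℤ form a cyclic group of order 30.
As gcd(17, 30) = 1, raising to the 17th power is a bijection on this group: if u^17 ≡ v^17 then (uv^{−1})^17 = 1, and the only element of order dividing gcd(17, 30) = 1 is 1, so u = v.
With T(0) = 0 this makes T injective on all of ℤ/31ℤ, hence bijective (finite equal-size domain and codomain). In particular T is surjective.
Since T is surjective, we find the preimage of 8. The inverse of x ↦ x^17 on (ℤ/31ℤ)^× is x ↦ x^23, because 17·23 = 391 = 13·30 + 1 ≡ 1 (mod 30) and x^{30} = 1 for x ≠ 0 (Fermat). So T⁻¹(8) = 8^23 mod 31.
Repeated squaring mod 31: 8^1 ≡ 8, 8^2 ≡ 8² = 64 ≡ 2, 8^4 ≡ 2² = 4, 8^8 ≡ 4² = 16, 8^16 ≡ 16² = 256 ≡ 8. Since 23 = 16 + 4 + 2 + 1, 8^23 ≡ 8·4·2·8: 8·4 = 32 ≡ 1, then 1·2 = 2, then 2·8 = 16. So 8^23 ≡ 16 (mod 31).
Hence T⁻¹(8) = 16.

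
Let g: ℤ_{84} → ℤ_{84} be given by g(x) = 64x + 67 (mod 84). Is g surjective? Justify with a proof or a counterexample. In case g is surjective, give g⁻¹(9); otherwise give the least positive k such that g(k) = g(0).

21

Recall that surjectivity means every element of the codomain has a preimage under g.
Since gcd(64, 84) = 4, we have 64x ≡ 0 (mod 4) for all x, so g(x) ≡ 3 (mod 4).
But 0 ≢ 3 (mod 4), so 0 ∈ ℤ_{84} has no preimage. So g is not surjective.
Since g is not surjective, we find the least positive k with g(k) = g(0): this means 64k ≡ 0 (mod 84), i.e. 84 ∣ 64k. Since gcd(64, 84) = 4, dividing through by 4 this holds exactly when 21 ∣ 16k, and as gcd(16, 21) = 1, exactly when 21 ∣ k.
The smallest positive such k is 21.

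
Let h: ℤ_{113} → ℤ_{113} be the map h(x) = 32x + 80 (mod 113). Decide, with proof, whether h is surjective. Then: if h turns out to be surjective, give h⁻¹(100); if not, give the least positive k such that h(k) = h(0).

Since gcd(32, 113) = 1, 32 is invertible modulo 113. Euclid's algorithm: 113 = 3·32 + 17, 32 = 1·17 + 15, 17 = 1·15 + 2, 15 = 7·2 + 1; back-substituting gives 1 = 53·32 − 15·113, so 32⁻¹ ≡ 53 (mod 113).
For any y ∈ ℤ_{113}, x = 53(y − 80) mod 113 satisfies h(x) = 32·53(y − 80) + 80 ≡ y (since 32·53 ≡ 1 mod 113). So every y has a preimage.
Therefore h is surjective.
Since h is surjective, we find h⁻¹(100): we need 32x ≡ 100 − 80 ≡ 20 (mod 113). Using 32⁻¹ = 53: x ≡ 53·20 = 1060 = 9·113 + 43, so x = 43.
Check: h(43) = 32·43 + 80 = 1456 = 12·113 + 100 ≡ 100 (mod 113).

43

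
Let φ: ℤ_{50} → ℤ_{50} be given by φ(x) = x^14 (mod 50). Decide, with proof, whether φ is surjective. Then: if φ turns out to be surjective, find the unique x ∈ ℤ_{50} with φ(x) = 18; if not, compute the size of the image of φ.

22

φ(0) = 0^14 = 0.
φ(10): Repeated squaring mod 50: 10^1 ≡ 10, 10^2 ≡ 10² = 100 ≡ 0, 10^4 ≡ 0² = 0, 10^8 ≡ 0² = 0. Since 14 = 8 + 4 + 2, 10^14 ≡ 0·0·0: 0·0 = 0, then 0·0 = 0. So 10^14 ≡ 0 (mod 50).
So φ(0) = φ(10) = 0 while 0 ≠ 10, so φ is not injective.
A non-injective map from the 50-element set ℤ_{50} to itself takes at most 49 distinct values, so it cannot be surjective. Hence φ is not surjective.
Since φ is not surjective, we determine |image(φ)|. Computing x^14 mod 50 for each x (by repeated squaring, reducing mod 50 at every step), the values φ(0), φ(1), …, φ(49) are: 0, 1, 34, 19, 6, 25, 46, 49, 4, 11, 0, 41, 14, 39, 16, 25, 36, 29, 24, 21, 0, 31, 44, 9, 26, 25, 26, 9, 44, 31, 0, 21, 24, 29, 36, 25, 16, 39, 14, 41, 0, 11, 4, 49, 46, 25, 6, 19, 34, 1.
The distinct values are {0, 1, 4, 6, 9, 11, 14, 16, 19, 21, 24, 25, 26, 29, 31, 34, 36, 39, 41, 44, 46, 49}; there are 22 of them.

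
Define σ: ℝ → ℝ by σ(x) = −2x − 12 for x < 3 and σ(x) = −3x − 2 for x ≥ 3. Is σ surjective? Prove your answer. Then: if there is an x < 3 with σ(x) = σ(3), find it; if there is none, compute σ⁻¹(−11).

Both pieces are strictly decreasing (slopes −2 and −3), so each is injective on its own interval.
The left piece maps (−∞, 3) onto (−18, ∞); the right piece maps [3, ∞) onto (−∞, −11].
The union (−18, ∞) ∪ (−∞, −11] covers ℝ, so σ is surjective.
For the follow-up: the images overlap, so an x < 3 with σ(x) = σ(3) exists. σ(3) = −11; solving −2x − 12 = −11 for x < 3 gives x = (−11 + 12)/(−2) = −1/2.

-1/2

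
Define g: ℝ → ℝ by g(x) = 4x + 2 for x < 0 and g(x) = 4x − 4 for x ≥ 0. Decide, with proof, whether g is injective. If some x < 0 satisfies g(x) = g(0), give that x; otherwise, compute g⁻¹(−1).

-3/2

Both pieces are strictly increasing (slopes 4 and 4), so each is injective on its own interval.
The left piece maps (−∞, 0) onto (−∞, 2); the right piece maps [0, ∞) onto [−4, ∞).
These images overlap. In particular g(0) = −4 (right piece), and solving 4x + 2 = −4 on the left piece gives x = −3/2 < 0.
So g(−3/2) = g(0) with −3/2 ≠ 0, and g is not injective. This x = −3/2 is the requested value below 0.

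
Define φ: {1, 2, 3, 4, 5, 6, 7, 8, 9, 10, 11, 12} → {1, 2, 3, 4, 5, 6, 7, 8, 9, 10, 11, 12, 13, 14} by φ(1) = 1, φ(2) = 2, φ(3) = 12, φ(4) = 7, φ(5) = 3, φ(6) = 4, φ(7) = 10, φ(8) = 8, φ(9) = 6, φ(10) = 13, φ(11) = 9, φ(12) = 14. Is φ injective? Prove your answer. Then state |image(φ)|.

12

The values φ(1), …, φ(12) are 1, 2, 12, 7, 3, 4, 10, 8, 6, 13, 9, 14 — all distinct.
So φ(s) = φ(t) only when s = t, and φ is injective.
The image of φ is {1, 2, 3, 4, 6, 7, 8, 9, 10, 12, 13, 14}, which has 12 elements.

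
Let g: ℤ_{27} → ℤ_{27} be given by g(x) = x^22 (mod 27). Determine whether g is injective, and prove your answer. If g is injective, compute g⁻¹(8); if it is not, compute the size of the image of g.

g(0) = 0^22 = 0.
g(3): Repeated squaring mod 27: 3^1 ≡ 3, 3^2 ≡ 3² = 9, 3^4 ≡ 9² = 81 ≡ 0, 3^8 ≡ 0² = 0, 3^16 ≡ 0² = 0. Since 22 = 16 + 4 + 2, 3^22 ≡ 0·0·9: 0·0 = 0, then 0·9 = 0. So 3^22 ≡ 0 (mod 27).
So g(0) = g(3) = 0 while 0 ≠ 3, therefore g is not injective.
Since g is not injective, we determine |image(g)|. Computing x^22 mod 27 for each x (by repeated squaring, reducing mod 27 at every step), the values g(0), g(1), …, g(26) are: 0, 1, 16, 0, 13, 4, 0, 25, 19, 0, 10, 7, 0, 22, 22, 0, 7, 10, 0, 19, 25, 0, 4, 13, 0, 16, 1.
The distinct values are {0, 1, 4, 7, 10, 13, 16, 19, 22, 25}; there are 10 of them.

10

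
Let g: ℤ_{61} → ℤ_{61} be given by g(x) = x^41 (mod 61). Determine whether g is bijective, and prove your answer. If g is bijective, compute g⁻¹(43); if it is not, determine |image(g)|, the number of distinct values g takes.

10

Since 61 is prime, the nonzero elements of ℤ_{61} form a cyclic group of order 60.
As gcd(41, 60) = 1, raising to the 41st power is a bijection on this group: if u^41 ≡ v^41 then (uv^{−1})^41 = 1, and the only element of order dividing gcd(41, 60) = 1 is 1, so u = v.
With g(0) = 0 this makes g injective on all of ℤ_{61}, hence bijective (finite equal-size domain and codomain). In particular g is bijective.
Since g is bijective, we find the preimage of 43. The inverse of x ↦ x^41 on (ℤ_{61})^× is x ↦ x^41, because 41·41 = 1681 = 28·60 + 1 ≡ 1 (mod 60) and x^{60} = 1 for x ≠ 0 (Fermat). So g⁻¹(43) = 43^41 mod 61.
Repeated squaring mod 61: 43^1 ≡ 43, 43^2 ≡ 43² = 1849 ≡ 19, 43^4 ≡ 19² = 361 ≡ 56, 43^8 ≡ 56² = 3136 ≡ 25, 43^16 ≡ 25² = 625 ≡ 15, 43^32 ≡ 15² = 225 ≡ 42. Since 41 = 32 + 8 + 1, 43^41 ≡ 42·25·43: 42·25 = 1050 ≡ 13, then 13·43 = 559 ≡ 10. So 43^41 ≡ 10 (mod 61).
Hence g⁻¹(43) = 10.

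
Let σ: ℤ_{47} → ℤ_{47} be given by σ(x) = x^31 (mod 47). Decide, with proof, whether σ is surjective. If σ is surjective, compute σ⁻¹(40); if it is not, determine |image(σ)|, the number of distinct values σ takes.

Since 47 is prime, the nonzero elements of ℤ_{47} form a cyclic group of order 46.
As gcd(31, 46) = 1, raising to the 31st power is a bijection on this group: if x_1^31 ≡ x_2^31 then (x_1x_2^{−1})^31 = 1, and the only element of order dividing gcd(31, 46) = 1 is 1, so x_1 = x_2.
With σ(0) = 0 this makes σ injective on all of ℤ_{47}, hence bijective (finite equal-size domain and codomain). In particular σ is surjective.
Since σ is surjective, we find the preimage of 40. The inverse of x ↦ x^31 on (ℤ_{47})^× is x ↦ x^3, because 31·3 = 93 = 2·46 + 1 ≡ 1 (mod 46) and x^{46} = 1 for x ≠ 0 (Fermat). So σ⁻¹(40) = 40^3 mod 47.
Repeated squaring mod 47: 40^1 ≡ 40, 40^2 ≡ 40² = 1600 ≡ 2. Since 3 = 2 + 1, 40^3 ≡ 2·40: 2·40 = 80 ≡ 33. So 40^3 ≡ 33 (mod 47).
Hence σ⁻¹(40) = 33.

33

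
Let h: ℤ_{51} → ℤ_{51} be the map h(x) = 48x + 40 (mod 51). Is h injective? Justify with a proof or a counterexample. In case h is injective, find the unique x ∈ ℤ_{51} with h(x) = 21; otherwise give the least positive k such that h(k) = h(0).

Recall that h is injective when h(x_1) = h(x_2) forces x_1 = x_2.
We have gcd(48, 51) = 3 > 1. Taking x_1 = 0 and x_2 = 17: h(0) = 40 and h(17) = 48·17 + 40 = 856 ≡ 40 (mod 51).
So h(0) = h(17) while 0 ≠ 17, thus h is not injective.
Since h is not injective, we find the least positive k with h(k) = h(0): this means 48k ≡ 0 (mod 51), i.e. 51 ∣ 48k. Since gcd(48, 51) = 3, dividing through by 3 this holds exactly when 17 ∣ 16k, and as gcd(16, 17) = 1, exactly when 17 ∣ k.
The smallest positive such k is 17.

17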